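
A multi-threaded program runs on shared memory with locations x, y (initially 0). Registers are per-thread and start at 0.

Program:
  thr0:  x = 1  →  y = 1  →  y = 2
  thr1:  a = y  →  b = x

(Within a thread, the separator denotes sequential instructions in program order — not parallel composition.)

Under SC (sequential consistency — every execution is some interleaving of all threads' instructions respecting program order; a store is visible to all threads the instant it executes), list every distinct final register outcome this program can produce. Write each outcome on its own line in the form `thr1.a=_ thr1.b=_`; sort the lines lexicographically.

thr1.a=0 thr1.b=0
thr1.a=0 thr1.b=1
thr1.a=1 thr1.b=1
thr1.a=2 thr1.b=1

outcome vector order: (thr1.a,thr1.b)
|SC outcomes| = 4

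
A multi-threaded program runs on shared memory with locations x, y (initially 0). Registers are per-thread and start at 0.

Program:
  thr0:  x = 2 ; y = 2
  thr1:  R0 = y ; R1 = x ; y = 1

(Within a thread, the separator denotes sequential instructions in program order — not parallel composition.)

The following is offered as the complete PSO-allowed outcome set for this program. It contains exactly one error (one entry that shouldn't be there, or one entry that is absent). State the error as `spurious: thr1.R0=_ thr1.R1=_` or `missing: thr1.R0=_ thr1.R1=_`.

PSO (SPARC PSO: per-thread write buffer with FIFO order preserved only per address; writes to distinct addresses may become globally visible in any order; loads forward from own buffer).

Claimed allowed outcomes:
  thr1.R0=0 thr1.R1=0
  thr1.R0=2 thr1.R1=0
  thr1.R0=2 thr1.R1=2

outcome vector order: (thr1.R0,thr1.R1)
under PSO → <0 0>; <0 2>; <2 0>; <2 2>
PSO∖claimed = {<0 2>}

missing: thr1.R0=0 thr1.R1=2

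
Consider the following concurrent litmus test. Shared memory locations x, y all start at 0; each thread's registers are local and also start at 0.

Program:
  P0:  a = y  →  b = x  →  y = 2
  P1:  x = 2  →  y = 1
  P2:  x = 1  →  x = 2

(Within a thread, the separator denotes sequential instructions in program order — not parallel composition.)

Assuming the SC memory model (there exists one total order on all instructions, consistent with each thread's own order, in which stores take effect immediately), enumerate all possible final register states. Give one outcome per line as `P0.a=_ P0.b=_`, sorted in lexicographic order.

P0.a=0 P0.b=0
P0.a=0 P0.b=1
P0.a=0 P0.b=2
P0.a=1 P0.b=1
P0.a=1 P0.b=2

outcome vector order: (P0.a,P0.b)
|SC outcomes| = 5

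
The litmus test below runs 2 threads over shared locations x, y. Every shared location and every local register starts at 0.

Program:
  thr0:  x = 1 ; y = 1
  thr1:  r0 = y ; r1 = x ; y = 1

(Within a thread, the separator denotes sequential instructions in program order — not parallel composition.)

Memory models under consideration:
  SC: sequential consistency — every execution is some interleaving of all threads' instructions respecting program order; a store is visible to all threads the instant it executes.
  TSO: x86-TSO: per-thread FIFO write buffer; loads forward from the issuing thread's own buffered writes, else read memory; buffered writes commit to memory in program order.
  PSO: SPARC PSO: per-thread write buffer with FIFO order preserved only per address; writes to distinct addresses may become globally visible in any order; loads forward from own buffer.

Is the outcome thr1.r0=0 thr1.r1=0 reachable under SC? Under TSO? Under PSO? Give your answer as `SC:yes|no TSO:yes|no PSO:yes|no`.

outcome vector order: (thr1.r0,thr1.r1)
SC (3): <0 0>; <0 1>; <1 1>
TSO (3): <0 0>; <0 1>; <1 1>
PSO (4): <0 0>; <0 1>; <1 0>; <1 1>
target <0 0> ∈ {SC,TSO,PSO}

SC:yes TSO:yes PSO:yes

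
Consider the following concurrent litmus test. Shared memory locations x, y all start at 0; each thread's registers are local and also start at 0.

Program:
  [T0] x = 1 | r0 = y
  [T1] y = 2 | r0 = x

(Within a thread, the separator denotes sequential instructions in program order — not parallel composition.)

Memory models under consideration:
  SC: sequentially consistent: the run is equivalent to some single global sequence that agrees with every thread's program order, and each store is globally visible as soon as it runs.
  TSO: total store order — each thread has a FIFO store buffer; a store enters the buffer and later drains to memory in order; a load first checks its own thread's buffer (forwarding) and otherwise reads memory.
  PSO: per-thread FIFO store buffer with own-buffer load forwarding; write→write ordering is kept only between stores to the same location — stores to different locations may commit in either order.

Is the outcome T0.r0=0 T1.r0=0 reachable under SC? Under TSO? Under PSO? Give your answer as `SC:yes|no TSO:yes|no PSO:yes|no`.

outcome vector order: (T0.r0,T1.r0)
under SC → 0/1, 2/0, 2/1
under TSO → 0/0, 0/1, 2/0, 2/1
under PSO → 0/0, 0/1, 2/0, 2/1
target 0/0 ∈ {TSO,PSO}

SC:no TSO:yes PSO:yes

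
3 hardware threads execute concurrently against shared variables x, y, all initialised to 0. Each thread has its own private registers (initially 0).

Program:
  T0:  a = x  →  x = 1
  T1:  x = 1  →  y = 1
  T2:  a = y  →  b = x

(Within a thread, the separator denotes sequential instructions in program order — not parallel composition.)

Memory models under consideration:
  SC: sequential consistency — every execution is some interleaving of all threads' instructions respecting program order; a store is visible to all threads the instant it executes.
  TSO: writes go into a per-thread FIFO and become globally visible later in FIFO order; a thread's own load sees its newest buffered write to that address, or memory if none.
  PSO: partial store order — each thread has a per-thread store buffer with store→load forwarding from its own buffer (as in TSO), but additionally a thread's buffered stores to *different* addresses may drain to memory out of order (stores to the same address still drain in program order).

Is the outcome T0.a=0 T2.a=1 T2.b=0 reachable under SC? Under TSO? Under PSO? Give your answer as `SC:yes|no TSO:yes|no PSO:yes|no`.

SC:no TSO:no PSO:yes

outcome vector order: (T0.a,T2.a,T2.b)
under SC → 000 001 011 100 101 111
under TSO → 000 001 011 100 101 111
under PSO → 000 001 010 011 100 101 110 111
target 010 ∈ {PSO}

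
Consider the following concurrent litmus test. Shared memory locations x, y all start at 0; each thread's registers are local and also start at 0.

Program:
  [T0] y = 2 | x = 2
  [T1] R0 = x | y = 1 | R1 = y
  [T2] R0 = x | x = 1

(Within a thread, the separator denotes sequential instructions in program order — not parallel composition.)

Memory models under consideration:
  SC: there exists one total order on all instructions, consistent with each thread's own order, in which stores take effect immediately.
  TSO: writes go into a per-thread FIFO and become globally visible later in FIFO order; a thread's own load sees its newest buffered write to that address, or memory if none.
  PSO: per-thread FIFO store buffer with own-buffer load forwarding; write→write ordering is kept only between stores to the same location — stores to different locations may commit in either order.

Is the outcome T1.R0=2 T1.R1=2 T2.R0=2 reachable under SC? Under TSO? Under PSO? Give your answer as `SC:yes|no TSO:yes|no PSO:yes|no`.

SC:no TSO:no PSO:yes

outcome vector order: (T1.R0,T1.R1,T2.R0)
SC: 9 outcomes — {010, 012, 020, 022, 110, 112, 120, 210, 212}
TSO: 9 outcomes — {010, 012, 020, 022, 110, 112, 120, 210, 212}
PSO: 12 outcomes — {010, 012, 020, 022, 110, 112, 120, 122, 210, 212, 220, 222}
target 222 ∈ {PSO}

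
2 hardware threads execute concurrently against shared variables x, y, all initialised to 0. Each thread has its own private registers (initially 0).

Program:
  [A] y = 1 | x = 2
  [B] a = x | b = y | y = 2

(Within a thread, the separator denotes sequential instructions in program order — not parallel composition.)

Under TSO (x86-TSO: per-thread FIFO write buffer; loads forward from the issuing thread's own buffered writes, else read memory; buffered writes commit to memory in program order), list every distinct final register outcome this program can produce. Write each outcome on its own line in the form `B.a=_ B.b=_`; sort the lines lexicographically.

B.a=0 B.b=0
B.a=0 B.b=1
B.a=2 B.b=1

outcome vector order: (B.a,B.b)
|TSO outcomes| = 3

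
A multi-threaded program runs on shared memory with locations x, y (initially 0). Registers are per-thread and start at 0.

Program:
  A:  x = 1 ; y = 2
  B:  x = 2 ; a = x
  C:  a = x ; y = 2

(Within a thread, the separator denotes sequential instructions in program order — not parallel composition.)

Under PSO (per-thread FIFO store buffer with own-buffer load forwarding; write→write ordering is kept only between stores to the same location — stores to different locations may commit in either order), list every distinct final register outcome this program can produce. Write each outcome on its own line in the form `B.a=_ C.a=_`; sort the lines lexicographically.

B.a=1 C.a=0
B.a=1 C.a=1
B.a=1 C.a=2
B.a=2 C.a=0
B.a=2 C.a=1
B.a=2 C.a=2

outcome vector order: (B.a,C.a)
|PSO outcomes| = 6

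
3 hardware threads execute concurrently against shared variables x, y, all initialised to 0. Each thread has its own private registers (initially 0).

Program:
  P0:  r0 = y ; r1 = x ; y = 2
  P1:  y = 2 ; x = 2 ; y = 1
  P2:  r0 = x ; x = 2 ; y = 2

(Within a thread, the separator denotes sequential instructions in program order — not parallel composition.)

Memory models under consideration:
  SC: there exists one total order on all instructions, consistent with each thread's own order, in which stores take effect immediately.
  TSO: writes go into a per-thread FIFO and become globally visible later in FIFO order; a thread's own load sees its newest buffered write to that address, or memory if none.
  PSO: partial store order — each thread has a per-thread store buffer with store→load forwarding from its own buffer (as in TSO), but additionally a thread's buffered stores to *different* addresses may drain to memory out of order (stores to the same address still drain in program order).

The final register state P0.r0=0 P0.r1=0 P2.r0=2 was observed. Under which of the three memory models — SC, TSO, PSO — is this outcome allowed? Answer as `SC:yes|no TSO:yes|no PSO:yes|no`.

outcome vector order: (P0.r0,P0.r1,P2.r0)
under SC → 0/0/0, 0/0/2, 0/2/0, 0/2/2, 1/2/0, 1/2/2, 2/0/0, 2/0/2, 2/2/0, 2/2/2
under TSO → 0/0/0, 0/0/2, 0/2/0, 0/2/2, 1/2/0, 1/2/2, 2/0/0, 2/0/2, 2/2/0, 2/2/2
under PSO → 0/0/0, 0/0/2, 0/2/0, 0/2/2, 1/0/0, 1/0/2, 1/2/0, 1/2/2, 2/0/0, 2/0/2, 2/2/0, 2/2/2
target 0/0/2 ∈ {SC,TSO,PSO}

SC:yes TSO:yes PSO:yes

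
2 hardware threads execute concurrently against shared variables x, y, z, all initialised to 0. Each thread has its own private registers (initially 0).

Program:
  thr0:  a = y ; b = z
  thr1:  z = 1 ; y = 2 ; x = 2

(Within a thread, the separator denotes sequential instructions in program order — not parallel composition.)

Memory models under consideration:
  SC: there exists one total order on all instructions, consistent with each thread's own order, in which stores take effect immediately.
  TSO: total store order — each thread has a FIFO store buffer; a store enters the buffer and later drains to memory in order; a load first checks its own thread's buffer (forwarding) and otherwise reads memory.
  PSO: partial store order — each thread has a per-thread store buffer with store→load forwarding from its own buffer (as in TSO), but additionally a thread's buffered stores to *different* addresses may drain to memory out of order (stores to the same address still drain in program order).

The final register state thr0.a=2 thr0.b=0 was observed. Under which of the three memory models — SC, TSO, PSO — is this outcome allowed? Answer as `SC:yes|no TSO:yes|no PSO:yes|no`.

outcome vector order: (thr0.a,thr0.b)
[SC] allowed = {(0,0), (0,1), (2,1)}
[TSO] allowed = {(0,0), (0,1), (2,1)}
[PSO] allowed = {(0,0), (0,1), (2,0), (2,1)}
target (2,0) ∈ {PSO}

SC:no TSO:no PSO:yes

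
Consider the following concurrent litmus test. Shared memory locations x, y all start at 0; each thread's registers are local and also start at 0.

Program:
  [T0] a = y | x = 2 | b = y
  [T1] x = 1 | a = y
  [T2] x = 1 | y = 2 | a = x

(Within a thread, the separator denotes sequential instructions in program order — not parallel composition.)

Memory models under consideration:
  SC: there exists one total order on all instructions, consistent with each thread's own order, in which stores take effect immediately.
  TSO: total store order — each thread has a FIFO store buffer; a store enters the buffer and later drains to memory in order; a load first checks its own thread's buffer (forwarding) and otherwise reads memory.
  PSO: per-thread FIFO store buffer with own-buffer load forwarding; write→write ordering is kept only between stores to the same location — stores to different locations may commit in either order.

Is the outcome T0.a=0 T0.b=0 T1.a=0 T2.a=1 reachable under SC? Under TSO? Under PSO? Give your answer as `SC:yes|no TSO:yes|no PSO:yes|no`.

outcome vector order: (T0.a,T0.b,T1.a,T2.a)
SC (12): (0,0,0,1), (0,0,0,2), (0,0,2,1), (0,0,2,2), (0,2,0,1), (0,2,0,2), (0,2,2,1), (0,2,2,2), (2,2,0,1), (2,2,0,2), (2,2,2,1), (2,2,2,2)
TSO (12): (0,0,0,1), (0,0,0,2), (0,0,2,1), (0,0,2,2), (0,2,0,1), (0,2,0,2), (0,2,2,1), (0,2,2,2), (2,2,0,1), (2,2,0,2), (2,2,2,1), (2,2,2,2)
PSO (12): (0,0,0,1), (0,0,0,2), (0,0,2,1), (0,0,2,2), (0,2,0,1), (0,2,0,2), (0,2,2,1), (0,2,2,2), (2,2,0,1), (2,2,0,2), (2,2,2,1), (2,2,2,2)
target (0,0,0,1) ∈ {SC,TSO,PSO}

SC:yes TSO:yes PSO:yes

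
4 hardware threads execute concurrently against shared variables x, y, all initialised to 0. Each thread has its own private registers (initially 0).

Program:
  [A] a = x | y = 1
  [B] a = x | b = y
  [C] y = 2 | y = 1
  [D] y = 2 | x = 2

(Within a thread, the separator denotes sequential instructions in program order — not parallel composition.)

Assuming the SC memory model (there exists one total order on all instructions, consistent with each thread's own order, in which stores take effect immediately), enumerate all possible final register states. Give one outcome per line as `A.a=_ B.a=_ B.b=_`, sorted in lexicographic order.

A.a=0 B.a=0 B.b=0
A.a=0 B.a=0 B.b=1
A.a=0 B.a=0 B.b=2
A.a=0 B.a=2 B.b=1
A.a=0 B.a=2 B.b=2
A.a=2 B.a=0 B.b=0
A.a=2 B.a=0 B.b=1
A.a=2 B.a=0 B.b=2
A.a=2 B.a=2 B.b=1
A.a=2 B.a=2 B.b=2

outcome vector order: (A.a,B.a,B.b)
|SC outcomes| = 10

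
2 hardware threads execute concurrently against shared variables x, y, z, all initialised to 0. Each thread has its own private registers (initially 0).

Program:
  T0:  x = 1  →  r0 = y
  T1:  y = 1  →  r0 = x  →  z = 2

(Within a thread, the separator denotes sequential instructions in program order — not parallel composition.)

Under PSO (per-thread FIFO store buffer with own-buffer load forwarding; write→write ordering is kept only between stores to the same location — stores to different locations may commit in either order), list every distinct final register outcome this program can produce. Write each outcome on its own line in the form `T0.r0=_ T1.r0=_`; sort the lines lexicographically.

outcome vector order: (T0.r0,T1.r0)
|PSO outcomes| = 4

T0.r0=0 T1.r0=0
T0.r0=0 T1.r0=1
T0.r0=1 T1.r0=0
T0.r0=1 T1.r0=1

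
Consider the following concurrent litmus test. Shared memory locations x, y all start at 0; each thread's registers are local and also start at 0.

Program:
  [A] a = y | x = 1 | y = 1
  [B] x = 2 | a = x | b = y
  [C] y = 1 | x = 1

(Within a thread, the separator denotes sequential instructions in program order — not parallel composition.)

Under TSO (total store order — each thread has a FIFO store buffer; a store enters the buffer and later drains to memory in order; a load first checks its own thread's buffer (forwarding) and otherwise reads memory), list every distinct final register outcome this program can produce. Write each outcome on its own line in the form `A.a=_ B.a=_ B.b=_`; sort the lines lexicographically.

A.a=0 B.a=1 B.b=0
A.a=0 B.a=1 B.b=1
A.a=0 B.a=2 B.b=0
A.a=0 B.a=2 B.b=1
A.a=1 B.a=1 B.b=1
A.a=1 B.a=2 B.b=0
A.a=1 B.a=2 B.b=1

outcome vector order: (A.a,B.a,B.b)
|TSO outcomes| = 7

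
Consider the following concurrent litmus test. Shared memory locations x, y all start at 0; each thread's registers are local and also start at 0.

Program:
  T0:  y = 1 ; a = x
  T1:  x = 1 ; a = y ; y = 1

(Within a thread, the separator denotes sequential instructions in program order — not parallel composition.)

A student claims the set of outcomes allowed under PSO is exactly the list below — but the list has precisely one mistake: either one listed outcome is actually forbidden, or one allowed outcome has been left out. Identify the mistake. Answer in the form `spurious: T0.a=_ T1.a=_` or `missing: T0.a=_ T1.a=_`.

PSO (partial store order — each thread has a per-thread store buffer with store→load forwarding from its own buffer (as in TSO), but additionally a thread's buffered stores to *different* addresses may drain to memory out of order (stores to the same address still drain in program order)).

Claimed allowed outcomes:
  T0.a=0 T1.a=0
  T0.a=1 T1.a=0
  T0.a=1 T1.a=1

missing: T0.a=0 T1.a=1

outcome vector order: (T0.a,T1.a)
PSO (4): <0 0>, <0 1>, <1 0>, <1 1>
PSO∖claimed = {<0 1>}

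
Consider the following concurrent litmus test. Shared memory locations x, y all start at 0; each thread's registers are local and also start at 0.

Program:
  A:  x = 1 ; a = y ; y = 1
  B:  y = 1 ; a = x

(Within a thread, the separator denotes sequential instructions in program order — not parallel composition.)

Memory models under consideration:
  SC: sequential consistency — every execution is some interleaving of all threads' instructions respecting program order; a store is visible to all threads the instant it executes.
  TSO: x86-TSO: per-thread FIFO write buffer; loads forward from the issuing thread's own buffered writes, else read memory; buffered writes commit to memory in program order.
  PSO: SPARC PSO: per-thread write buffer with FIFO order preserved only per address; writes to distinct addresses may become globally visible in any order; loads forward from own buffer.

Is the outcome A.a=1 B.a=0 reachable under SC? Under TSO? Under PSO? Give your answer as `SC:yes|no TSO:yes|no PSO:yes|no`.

SC:yes TSO:yes PSO:yes

outcome vector order: (A.a,B.a)
SC (3): 0/1; 1/0; 1/1
TSO (4): 0/0; 0/1; 1/0; 1/1
PSO (4): 0/0; 0/1; 1/0; 1/1
target 1/0 ∈ {SC,TSO,PSO}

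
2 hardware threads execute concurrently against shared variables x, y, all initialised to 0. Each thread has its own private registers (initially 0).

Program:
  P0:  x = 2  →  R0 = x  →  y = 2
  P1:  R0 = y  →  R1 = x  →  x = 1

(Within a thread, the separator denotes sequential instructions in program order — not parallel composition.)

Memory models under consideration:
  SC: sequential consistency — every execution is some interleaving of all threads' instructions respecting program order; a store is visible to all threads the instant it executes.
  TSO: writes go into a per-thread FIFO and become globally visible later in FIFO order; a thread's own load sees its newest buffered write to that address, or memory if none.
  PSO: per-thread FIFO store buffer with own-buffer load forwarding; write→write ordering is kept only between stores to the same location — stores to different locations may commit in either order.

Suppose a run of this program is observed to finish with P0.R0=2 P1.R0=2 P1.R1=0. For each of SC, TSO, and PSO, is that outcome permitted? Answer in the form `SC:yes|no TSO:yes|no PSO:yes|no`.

SC:no TSO:no PSO:yes

outcome vector order: (P0.R0,P1.R0,P1.R1)
SC: 5 outcomes — {100, 102, 200, 202, 222}
TSO: 5 outcomes — {100, 102, 200, 202, 222}
PSO: 6 outcomes — {100, 102, 200, 202, 220, 222}
target 220 ∈ {PSO}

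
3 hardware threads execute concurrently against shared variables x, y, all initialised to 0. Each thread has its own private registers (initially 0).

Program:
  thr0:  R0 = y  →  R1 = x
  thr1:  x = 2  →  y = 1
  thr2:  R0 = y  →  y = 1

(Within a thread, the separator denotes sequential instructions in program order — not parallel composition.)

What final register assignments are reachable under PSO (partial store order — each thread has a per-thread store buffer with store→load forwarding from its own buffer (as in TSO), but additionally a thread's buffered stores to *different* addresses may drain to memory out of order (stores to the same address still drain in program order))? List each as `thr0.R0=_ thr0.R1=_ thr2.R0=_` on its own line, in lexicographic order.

thr0.R0=0 thr0.R1=0 thr2.R0=0
thr0.R0=0 thr0.R1=0 thr2.R0=1
thr0.R0=0 thr0.R1=2 thr2.R0=0
thr0.R0=0 thr0.R1=2 thr2.R0=1
thr0.R0=1 thr0.R1=0 thr2.R0=0
thr0.R0=1 thr0.R1=0 thr2.R0=1
thr0.R0=1 thr0.R1=2 thr2.R0=0
thr0.R0=1 thr0.R1=2 thr2.R0=1

outcome vector order: (thr0.R0,thr0.R1,thr2.R0)
|PSO outcomes| = 8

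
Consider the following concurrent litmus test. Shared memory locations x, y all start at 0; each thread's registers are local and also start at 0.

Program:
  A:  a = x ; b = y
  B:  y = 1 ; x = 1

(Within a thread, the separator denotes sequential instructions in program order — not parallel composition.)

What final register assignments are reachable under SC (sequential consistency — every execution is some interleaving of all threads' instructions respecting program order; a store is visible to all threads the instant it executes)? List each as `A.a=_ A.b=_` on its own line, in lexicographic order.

A.a=0 A.b=0
A.a=0 A.b=1
A.a=1 A.b=1

outcome vector order: (A.a,A.b)
|SC outcomes| = 3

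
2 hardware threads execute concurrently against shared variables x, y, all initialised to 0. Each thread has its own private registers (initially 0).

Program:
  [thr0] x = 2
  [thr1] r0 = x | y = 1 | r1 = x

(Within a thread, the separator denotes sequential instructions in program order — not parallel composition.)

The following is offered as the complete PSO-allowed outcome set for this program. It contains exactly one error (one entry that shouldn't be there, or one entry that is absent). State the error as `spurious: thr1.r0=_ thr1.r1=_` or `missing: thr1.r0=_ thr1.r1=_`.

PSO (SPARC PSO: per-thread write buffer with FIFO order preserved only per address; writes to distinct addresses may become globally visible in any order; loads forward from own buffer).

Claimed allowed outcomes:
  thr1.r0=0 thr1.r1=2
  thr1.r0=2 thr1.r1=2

outcome vector order: (thr1.r0,thr1.r1)
PSO (3): 0/0; 0/2; 2/2
PSO∖claimed = {0/0}

missing: thr1.r0=0 thr1.r1=0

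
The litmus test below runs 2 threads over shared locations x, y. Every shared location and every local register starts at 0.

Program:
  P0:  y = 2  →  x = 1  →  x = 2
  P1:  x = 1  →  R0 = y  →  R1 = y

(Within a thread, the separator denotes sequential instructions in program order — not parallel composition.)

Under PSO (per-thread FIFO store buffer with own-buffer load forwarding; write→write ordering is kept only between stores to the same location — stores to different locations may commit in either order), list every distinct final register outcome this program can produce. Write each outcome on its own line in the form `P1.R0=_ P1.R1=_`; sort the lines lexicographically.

P1.R0=0 P1.R1=0
P1.R0=0 P1.R1=2
P1.R0=2 P1.R1=2

outcome vector order: (P1.R0,P1.R1)
|PSO outcomes| = 3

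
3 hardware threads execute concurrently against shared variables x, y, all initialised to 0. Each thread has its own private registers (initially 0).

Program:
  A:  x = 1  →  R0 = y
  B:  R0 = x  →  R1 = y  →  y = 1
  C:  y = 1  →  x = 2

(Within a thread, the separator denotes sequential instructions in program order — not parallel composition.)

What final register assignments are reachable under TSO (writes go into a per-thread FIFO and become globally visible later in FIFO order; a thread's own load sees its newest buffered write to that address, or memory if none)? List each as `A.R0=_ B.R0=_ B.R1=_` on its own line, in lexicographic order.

outcome vector order: (A.R0,B.R0,B.R1)
|TSO outcomes| = 10

A.R0=0 B.R0=0 B.R1=0
A.R0=0 B.R0=0 B.R1=1
A.R0=0 B.R0=1 B.R1=0
A.R0=0 B.R0=1 B.R1=1
A.R0=0 B.R0=2 B.R1=1
A.R0=1 B.R0=0 B.R1=0
A.R0=1 B.R0=0 B.R1=1
A.R0=1 B.R0=1 B.R1=0
A.R0=1 B.R0=1 B.R1=1
A.R0=1 B.R0=2 B.R1=1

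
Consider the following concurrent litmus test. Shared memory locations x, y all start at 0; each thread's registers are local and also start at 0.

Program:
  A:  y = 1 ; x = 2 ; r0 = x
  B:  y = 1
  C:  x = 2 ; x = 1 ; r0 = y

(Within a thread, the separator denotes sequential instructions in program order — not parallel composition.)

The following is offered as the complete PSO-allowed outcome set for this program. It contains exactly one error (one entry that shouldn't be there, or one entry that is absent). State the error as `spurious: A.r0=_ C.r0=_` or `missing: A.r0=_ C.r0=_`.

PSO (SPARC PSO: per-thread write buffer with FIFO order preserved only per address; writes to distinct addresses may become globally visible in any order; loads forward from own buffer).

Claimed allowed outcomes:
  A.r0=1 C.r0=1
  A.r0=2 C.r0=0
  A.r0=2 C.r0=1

missing: A.r0=1 C.r0=0

outcome vector order: (A.r0,C.r0)
under PSO → (1,0), (1,1), (2,0), (2,1)
PSO∖claimed = {(1,0)}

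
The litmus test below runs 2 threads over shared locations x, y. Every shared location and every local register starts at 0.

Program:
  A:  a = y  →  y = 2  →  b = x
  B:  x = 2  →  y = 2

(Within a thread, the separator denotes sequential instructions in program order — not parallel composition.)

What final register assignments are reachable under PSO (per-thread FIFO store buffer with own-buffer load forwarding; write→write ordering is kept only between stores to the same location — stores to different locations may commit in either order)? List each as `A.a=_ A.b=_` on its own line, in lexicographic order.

A.a=0 A.b=0
A.a=0 A.b=2
A.a=2 A.b=0
A.a=2 A.b=2

outcome vector order: (A.a,A.b)
|PSO outcomes| = 4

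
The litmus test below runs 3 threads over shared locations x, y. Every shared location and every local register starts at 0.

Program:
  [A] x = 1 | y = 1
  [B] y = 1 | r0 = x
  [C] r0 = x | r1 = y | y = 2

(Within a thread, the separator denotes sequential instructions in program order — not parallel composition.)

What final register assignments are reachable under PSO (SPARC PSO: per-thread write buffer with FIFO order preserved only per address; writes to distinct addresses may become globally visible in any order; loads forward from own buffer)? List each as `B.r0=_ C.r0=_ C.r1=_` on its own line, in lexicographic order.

B.r0=0 C.r0=0 C.r1=0
B.r0=0 C.r0=0 C.r1=1
B.r0=0 C.r0=1 C.r1=0
B.r0=0 C.r0=1 C.r1=1
B.r0=1 C.r0=0 C.r1=0
B.r0=1 C.r0=0 C.r1=1
B.r0=1 C.r0=1 C.r1=0
B.r0=1 C.r0=1 C.r1=1

outcome vector order: (B.r0,C.r0,C.r1)
|PSO outcomes| = 8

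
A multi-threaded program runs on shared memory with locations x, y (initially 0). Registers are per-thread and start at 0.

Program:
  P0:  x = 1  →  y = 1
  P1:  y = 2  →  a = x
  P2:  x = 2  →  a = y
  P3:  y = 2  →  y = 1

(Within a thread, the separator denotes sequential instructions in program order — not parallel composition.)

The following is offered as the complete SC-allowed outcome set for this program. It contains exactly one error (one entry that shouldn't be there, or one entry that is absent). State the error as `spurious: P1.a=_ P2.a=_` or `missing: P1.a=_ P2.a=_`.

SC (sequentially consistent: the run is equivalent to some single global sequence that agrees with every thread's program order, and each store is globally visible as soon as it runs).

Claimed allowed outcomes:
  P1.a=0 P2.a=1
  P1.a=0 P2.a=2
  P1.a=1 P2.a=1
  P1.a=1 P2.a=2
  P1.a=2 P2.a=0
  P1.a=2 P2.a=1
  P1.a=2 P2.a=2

outcome vector order: (P1.a,P2.a)
under SC → 0/1 0/2 1/0 1/1 1/2 2/0 2/1 2/2
SC∖claimed = {1/0}

missing: P1.a=1 P2.a=0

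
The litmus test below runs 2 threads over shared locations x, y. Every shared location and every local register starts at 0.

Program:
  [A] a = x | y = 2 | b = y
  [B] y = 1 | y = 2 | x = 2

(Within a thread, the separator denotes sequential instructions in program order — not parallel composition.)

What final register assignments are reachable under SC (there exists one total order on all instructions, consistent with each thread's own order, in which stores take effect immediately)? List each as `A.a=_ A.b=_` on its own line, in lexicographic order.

outcome vector order: (A.a,A.b)
|SC outcomes| = 3

A.a=0 A.b=1
A.a=0 A.b=2
A.a=2 A.b=2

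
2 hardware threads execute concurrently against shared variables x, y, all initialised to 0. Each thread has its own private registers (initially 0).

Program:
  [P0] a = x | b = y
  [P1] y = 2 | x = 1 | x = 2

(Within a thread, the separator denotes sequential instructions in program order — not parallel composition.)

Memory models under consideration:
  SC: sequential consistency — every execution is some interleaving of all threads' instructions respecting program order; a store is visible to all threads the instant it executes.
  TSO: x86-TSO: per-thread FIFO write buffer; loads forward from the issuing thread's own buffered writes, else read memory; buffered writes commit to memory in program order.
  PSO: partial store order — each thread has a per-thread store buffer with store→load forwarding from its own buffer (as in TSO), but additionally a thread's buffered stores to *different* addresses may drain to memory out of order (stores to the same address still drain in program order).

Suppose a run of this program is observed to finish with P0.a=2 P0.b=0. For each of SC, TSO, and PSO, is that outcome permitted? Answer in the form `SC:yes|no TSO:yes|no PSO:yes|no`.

SC:no TSO:no PSO:yes

outcome vector order: (P0.a,P0.b)
[SC] allowed = {00; 02; 12; 22}
[TSO] allowed = {00; 02; 12; 22}
[PSO] allowed = {00; 02; 10; 12; 20; 22}
target 20 ∈ {PSO}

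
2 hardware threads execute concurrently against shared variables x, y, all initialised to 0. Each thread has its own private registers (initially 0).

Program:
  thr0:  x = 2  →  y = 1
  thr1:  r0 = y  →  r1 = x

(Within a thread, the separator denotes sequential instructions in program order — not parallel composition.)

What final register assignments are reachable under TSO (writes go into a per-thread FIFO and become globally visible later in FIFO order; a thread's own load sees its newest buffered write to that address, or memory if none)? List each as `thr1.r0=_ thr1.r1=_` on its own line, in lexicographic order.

thr1.r0=0 thr1.r1=0
thr1.r0=0 thr1.r1=2
thr1.r0=1 thr1.r1=2

outcome vector order: (thr1.r0,thr1.r1)
|TSO outcomes| = 3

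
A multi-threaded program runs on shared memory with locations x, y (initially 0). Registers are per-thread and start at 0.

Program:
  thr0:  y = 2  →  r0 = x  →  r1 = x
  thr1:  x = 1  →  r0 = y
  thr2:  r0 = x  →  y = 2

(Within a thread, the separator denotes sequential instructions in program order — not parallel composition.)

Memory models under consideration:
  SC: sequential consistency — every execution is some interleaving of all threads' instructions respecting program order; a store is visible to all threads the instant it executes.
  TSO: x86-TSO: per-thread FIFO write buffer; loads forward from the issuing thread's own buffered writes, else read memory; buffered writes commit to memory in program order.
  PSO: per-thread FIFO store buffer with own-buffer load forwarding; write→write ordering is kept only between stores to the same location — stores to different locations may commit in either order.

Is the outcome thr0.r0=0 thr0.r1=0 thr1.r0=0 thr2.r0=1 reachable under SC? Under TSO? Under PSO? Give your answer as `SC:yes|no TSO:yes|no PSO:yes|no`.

SC:no TSO:yes PSO:yes

outcome vector order: (thr0.r0,thr0.r1,thr1.r0,thr2.r0)
[SC] allowed = {(0,0,2,0) (0,0,2,1) (0,1,2,0) (0,1,2,1) (1,1,0,0) (1,1,0,1) (1,1,2,0) (1,1,2,1)}
[TSO] allowed = {(0,0,0,0) (0,0,0,1) (0,0,2,0) (0,0,2,1) (0,1,0,0) (0,1,0,1) (0,1,2,0) (0,1,2,1) (1,1,0,0) (1,1,0,1) (1,1,2,0) (1,1,2,1)}
[PSO] allowed = {(0,0,0,0) (0,0,0,1) (0,0,2,0) (0,0,2,1) (0,1,0,0) (0,1,0,1) (0,1,2,0) (0,1,2,1) (1,1,0,0) (1,1,0,1) (1,1,2,0) (1,1,2,1)}
target (0,0,0,1) ∈ {TSO,PSO}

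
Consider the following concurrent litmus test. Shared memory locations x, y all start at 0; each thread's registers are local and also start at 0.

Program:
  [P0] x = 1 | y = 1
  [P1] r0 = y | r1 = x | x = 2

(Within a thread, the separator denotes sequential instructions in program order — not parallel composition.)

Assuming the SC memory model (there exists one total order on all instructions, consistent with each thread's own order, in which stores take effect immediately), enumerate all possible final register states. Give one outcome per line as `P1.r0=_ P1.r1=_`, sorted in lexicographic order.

P1.r0=0 P1.r1=0
P1.r0=0 P1.r1=1
P1.r0=1 P1.r1=1

outcome vector order: (P1.r0,P1.r1)
|SC outcomes| = 3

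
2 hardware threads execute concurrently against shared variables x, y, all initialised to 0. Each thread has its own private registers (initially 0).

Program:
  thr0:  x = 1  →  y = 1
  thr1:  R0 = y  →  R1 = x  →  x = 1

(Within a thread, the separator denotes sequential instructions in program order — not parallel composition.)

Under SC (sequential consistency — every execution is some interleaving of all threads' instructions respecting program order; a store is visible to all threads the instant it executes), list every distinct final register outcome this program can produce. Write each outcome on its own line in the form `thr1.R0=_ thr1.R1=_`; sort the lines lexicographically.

outcome vector order: (thr1.R0,thr1.R1)
|SC outcomes| = 3

thr1.R0=0 thr1.R1=0
thr1.R0=0 thr1.R1=1
thr1.R0=1 thr1.R1=1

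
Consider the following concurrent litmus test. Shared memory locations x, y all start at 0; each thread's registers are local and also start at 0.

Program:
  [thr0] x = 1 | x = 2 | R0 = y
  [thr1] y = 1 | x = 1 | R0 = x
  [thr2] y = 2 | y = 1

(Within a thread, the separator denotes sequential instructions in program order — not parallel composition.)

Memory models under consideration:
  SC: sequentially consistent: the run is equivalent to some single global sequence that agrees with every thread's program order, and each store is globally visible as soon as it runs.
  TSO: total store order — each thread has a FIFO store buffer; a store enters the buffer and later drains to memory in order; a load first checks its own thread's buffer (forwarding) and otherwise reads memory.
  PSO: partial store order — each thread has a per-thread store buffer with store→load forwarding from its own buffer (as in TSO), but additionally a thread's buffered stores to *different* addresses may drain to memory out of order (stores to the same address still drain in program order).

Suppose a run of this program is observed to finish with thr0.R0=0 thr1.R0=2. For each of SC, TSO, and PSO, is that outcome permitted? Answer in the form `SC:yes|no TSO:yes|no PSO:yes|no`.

SC:no TSO:yes PSO:yes

outcome vector order: (thr0.R0,thr1.R0)
SC (5): (0,1) (1,1) (1,2) (2,1) (2,2)
TSO (6): (0,1) (0,2) (1,1) (1,2) (2,1) (2,2)
PSO (6): (0,1) (0,2) (1,1) (1,2) (2,1) (2,2)
target (0,2) ∈ {TSO,PSO}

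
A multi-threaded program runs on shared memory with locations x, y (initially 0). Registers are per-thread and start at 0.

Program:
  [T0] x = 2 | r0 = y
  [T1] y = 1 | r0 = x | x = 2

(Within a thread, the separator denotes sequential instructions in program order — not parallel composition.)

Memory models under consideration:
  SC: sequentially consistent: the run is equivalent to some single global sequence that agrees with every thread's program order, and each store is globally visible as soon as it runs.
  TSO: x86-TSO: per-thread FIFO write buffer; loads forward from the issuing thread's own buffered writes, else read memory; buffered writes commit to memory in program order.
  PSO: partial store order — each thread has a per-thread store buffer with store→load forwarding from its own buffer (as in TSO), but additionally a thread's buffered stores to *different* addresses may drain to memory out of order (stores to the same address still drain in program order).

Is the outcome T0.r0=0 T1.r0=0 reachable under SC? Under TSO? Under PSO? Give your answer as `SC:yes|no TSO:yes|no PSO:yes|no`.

SC:no TSO:yes PSO:yes

outcome vector order: (T0.r0,T1.r0)
SC: 3 outcomes — {0/2, 1/0, 1/2}
TSO: 4 outcomes — {0/0, 0/2, 1/0, 1/2}
PSO: 4 outcomes — {0/0, 0/2, 1/0, 1/2}
target 0/0 ∈ {TSO,PSO}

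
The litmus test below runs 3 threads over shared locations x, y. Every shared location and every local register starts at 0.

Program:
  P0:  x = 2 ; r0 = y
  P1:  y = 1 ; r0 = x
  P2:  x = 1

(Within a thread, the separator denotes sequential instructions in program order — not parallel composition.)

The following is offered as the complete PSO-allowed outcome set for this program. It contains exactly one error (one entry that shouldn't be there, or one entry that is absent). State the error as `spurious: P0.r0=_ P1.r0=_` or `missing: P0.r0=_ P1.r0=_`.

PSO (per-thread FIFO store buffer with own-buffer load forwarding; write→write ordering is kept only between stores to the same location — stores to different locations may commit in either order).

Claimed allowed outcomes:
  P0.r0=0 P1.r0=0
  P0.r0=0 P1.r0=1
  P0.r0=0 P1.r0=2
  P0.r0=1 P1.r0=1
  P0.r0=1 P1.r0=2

missing: P0.r0=1 P1.r0=0

outcome vector order: (P0.r0,P1.r0)
[PSO] allowed = {0/0 0/1 0/2 1/0 1/1 1/2}
PSO∖claimed = {1/0}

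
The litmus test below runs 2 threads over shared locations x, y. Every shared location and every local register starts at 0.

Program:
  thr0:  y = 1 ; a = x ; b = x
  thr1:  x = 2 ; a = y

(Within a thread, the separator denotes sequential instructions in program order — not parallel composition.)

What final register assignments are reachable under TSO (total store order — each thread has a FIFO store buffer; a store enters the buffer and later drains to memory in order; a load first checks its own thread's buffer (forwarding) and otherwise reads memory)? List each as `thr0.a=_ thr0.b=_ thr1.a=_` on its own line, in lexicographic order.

outcome vector order: (thr0.a,thr0.b,thr1.a)
|TSO outcomes| = 6

thr0.a=0 thr0.b=0 thr1.a=0
thr0.a=0 thr0.b=0 thr1.a=1
thr0.a=0 thr0.b=2 thr1.a=0
thr0.a=0 thr0.b=2 thr1.a=1
thr0.a=2 thr0.b=2 thr1.a=0
thr0.a=2 thr0.b=2 thr1.a=1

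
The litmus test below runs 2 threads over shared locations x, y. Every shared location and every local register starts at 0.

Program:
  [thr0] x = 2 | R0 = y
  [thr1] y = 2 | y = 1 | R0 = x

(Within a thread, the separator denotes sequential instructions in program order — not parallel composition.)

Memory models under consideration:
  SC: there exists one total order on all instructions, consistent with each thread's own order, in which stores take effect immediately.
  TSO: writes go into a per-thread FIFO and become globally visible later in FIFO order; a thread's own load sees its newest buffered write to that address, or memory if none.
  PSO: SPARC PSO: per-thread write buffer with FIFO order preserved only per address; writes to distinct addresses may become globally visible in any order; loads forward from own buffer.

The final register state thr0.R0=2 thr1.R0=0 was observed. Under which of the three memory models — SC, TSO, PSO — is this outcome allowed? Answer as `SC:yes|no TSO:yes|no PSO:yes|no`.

SC:no TSO:yes PSO:yes

outcome vector order: (thr0.R0,thr1.R0)
[SC] allowed = {0/2, 1/0, 1/2, 2/2}
[TSO] allowed = {0/0, 0/2, 1/0, 1/2, 2/0, 2/2}
[PSO] allowed = {0/0, 0/2, 1/0, 1/2, 2/0, 2/2}
target 2/0 ∈ {TSO,PSO}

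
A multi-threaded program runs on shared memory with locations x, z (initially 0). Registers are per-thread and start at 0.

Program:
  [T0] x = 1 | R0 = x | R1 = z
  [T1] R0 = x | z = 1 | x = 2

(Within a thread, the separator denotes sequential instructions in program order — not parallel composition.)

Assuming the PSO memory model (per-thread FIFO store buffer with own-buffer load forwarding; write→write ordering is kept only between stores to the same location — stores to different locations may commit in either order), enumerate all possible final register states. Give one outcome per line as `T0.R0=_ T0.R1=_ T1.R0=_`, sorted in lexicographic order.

outcome vector order: (T0.R0,T0.R1,T1.R0)
|PSO outcomes| = 8

T0.R0=1 T0.R1=0 T1.R0=0
T0.R0=1 T0.R1=0 T1.R0=1
T0.R0=1 T0.R1=1 T1.R0=0
T0.R0=1 T0.R1=1 T1.R0=1
T0.R0=2 T0.R1=0 T1.R0=0
T0.R0=2 T0.R1=0 T1.R0=1
T0.R0=2 T0.R1=1 T1.R0=0
T0.R0=2 T0.R1=1 T1.R0=1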